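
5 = 5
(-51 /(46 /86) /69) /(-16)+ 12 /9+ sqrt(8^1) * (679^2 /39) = 36049 /25392+ 922082 * sqrt(2) /39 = 33437.85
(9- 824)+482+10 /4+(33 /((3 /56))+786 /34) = 10493 /34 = 308.62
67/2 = 33.50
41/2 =20.50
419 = 419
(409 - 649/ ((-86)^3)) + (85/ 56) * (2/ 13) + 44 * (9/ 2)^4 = 1068021088367/ 57881096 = 18451.98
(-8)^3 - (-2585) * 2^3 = 20168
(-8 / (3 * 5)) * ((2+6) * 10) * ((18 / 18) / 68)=-32 / 51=-0.63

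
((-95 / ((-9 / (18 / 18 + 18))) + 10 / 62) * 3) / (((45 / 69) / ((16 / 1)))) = 4121600 / 279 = 14772.76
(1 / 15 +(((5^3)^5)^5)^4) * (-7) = -51545481385626128807505605527355894251239762881244220433671265730464605174578016492831027782391985498910427501433884724388263145409459548479478905653144116248657607376828550249658889015336171723902225494384765632 / 15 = -3436365425708408587167040000000000000000000000000000000000000000000000000000000000000000000000000000000000000000000000000000000000000000000000000000000000000000000000000000000000000000000000000000000000000000000.00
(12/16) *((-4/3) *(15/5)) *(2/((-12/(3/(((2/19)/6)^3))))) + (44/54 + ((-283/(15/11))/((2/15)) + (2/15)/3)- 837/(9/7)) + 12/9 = 37203866/135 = 275584.19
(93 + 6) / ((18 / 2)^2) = 11 / 9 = 1.22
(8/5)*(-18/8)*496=-8928/5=-1785.60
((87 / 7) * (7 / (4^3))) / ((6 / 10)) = 145 / 64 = 2.27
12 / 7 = 1.71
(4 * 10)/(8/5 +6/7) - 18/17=11126/731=15.22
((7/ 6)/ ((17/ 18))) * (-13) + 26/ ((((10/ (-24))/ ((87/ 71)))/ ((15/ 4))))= -365469/ 1207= -302.79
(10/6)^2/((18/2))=0.31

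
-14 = -14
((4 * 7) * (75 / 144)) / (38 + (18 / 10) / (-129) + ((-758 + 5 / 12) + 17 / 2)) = -37625 / 1834631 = -0.02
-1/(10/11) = -11/10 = -1.10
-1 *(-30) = 30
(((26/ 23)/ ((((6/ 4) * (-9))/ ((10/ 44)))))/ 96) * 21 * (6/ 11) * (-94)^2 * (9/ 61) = -2.96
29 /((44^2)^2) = 29 /3748096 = 0.00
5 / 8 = 0.62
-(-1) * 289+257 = 546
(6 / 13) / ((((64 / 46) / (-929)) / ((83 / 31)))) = -5320383 / 6448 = -825.12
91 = 91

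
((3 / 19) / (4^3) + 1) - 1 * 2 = -1213 / 1216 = -1.00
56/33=1.70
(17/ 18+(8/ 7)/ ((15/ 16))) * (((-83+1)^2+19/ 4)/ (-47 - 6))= -1048147/ 3816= -274.67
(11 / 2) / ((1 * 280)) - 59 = -33029 / 560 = -58.98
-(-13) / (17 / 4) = 52 / 17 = 3.06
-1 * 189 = -189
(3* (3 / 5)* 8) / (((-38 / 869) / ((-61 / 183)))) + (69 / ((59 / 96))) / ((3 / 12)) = 3132372 / 5605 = 558.85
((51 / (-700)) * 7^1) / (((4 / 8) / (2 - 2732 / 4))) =34731 / 50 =694.62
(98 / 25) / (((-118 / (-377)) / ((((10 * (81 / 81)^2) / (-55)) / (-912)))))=18473 / 7398600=0.00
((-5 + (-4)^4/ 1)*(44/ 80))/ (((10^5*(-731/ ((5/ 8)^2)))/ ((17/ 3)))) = -2761/ 660480000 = -0.00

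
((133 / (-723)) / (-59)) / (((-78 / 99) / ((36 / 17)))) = -26334 / 3142399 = -0.01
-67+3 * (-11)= -100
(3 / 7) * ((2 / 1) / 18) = 1 / 21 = 0.05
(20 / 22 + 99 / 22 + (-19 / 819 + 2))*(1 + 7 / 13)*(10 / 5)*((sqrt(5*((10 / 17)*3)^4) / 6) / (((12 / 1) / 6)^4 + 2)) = 66539500*sqrt(5) / 101540439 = 1.47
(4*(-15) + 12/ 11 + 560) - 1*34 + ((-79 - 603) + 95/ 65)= -30523/ 143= -213.45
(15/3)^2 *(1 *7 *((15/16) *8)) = 2625/2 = 1312.50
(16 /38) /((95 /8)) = 64 /1805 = 0.04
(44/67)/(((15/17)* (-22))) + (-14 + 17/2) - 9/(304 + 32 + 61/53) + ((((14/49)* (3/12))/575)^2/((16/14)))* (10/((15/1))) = -739547076673777/132999503070000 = -5.56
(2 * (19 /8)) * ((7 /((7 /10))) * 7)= 665 /2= 332.50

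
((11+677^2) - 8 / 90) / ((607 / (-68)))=-51346.15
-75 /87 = -25 /29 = -0.86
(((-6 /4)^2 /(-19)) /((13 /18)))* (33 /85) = -2673 /41990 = -0.06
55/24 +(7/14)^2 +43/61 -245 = -353927/1464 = -241.75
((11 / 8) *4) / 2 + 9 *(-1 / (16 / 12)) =-4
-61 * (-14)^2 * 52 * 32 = -19894784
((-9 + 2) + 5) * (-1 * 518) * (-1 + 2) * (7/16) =1813/4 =453.25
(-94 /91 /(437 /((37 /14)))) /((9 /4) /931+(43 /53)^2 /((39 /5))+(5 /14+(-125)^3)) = 0.00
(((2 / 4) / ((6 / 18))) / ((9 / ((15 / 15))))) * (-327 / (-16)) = 109 / 32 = 3.41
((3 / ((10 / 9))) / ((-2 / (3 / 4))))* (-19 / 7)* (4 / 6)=513 / 280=1.83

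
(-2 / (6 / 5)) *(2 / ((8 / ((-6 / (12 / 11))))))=55 / 24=2.29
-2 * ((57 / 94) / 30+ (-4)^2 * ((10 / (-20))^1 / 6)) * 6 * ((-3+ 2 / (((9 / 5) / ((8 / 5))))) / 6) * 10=-40733 / 1269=-32.10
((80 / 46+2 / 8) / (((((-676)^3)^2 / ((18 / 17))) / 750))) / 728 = 617625 / 27163661655834508034048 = 0.00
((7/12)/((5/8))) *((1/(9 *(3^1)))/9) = 14/3645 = 0.00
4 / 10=2 / 5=0.40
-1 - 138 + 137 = -2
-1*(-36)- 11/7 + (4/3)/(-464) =83861/2436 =34.43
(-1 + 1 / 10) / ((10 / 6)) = -27 / 50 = -0.54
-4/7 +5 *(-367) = -12849/7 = -1835.57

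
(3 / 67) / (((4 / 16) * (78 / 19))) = 38 / 871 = 0.04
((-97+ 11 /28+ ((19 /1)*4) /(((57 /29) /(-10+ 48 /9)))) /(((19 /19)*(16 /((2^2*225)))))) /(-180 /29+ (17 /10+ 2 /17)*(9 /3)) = 4302472625 /208152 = 20669.86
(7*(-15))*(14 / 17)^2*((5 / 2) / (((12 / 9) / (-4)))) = 154350 / 289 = 534.08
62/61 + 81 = 5003/61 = 82.02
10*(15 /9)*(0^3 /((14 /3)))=0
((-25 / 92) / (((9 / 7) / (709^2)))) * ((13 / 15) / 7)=-32674265 / 2484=-13153.89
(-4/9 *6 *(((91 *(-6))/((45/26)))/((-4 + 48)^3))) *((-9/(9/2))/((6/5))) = -1183/71874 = -0.02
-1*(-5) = 5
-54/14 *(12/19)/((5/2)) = -648/665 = -0.97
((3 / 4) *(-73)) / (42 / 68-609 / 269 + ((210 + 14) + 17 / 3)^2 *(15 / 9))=-0.00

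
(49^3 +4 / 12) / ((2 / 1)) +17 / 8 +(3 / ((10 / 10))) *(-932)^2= 63952771 / 24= 2664698.79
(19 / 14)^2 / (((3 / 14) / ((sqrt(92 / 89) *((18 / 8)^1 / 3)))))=361 *sqrt(2047) / 2492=6.55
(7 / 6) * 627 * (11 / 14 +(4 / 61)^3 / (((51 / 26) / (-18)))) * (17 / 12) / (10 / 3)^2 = 26525655717 / 363169600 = 73.04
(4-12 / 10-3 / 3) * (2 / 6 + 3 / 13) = 66 / 65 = 1.02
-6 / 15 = -2 / 5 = -0.40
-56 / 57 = -0.98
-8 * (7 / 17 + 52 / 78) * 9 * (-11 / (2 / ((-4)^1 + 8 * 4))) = 203280 / 17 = 11957.65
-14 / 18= -7 / 9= -0.78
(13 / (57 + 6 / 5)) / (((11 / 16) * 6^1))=520 / 9603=0.05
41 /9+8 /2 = 77 /9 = 8.56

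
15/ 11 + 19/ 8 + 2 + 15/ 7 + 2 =6087/ 616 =9.88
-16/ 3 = -5.33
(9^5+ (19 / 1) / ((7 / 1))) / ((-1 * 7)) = -413362 / 49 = -8435.96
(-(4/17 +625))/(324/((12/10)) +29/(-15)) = -159435/68357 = -2.33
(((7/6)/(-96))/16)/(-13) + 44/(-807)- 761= -761.05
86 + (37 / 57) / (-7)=85.91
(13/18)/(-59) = -13/1062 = -0.01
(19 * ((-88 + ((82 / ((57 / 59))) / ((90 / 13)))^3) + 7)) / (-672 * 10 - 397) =-29731439869498 / 6321286483875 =-4.70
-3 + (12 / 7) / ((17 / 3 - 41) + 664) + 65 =409280 / 6601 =62.00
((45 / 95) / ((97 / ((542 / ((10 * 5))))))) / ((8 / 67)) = 163413 / 368600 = 0.44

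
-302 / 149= -2.03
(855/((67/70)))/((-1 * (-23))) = 59850/1541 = 38.84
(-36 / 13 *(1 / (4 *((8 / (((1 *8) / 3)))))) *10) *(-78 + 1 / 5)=2334 / 13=179.54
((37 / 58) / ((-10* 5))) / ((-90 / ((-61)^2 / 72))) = 137677 / 18792000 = 0.01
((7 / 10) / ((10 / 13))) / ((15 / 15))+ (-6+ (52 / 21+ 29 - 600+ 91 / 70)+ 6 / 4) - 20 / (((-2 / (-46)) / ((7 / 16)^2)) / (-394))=573210203 / 16800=34119.65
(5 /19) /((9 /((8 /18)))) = 0.01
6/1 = 6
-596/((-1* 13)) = 596/13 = 45.85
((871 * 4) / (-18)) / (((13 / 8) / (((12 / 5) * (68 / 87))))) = -291584 / 1305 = -223.44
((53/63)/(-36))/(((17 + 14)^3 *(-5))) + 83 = 28039885073/337829940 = 83.00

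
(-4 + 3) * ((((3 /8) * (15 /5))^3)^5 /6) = -68630377364883 /70368744177664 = -0.98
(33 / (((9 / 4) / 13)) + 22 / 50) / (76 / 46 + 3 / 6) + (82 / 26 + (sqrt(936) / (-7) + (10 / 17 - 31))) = 9180098 / 149175 - 6*sqrt(26) / 7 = 57.17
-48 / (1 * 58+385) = -48 / 443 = -0.11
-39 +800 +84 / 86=32765 / 43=761.98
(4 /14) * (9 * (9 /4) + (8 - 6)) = 89 /14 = 6.36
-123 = -123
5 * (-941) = -4705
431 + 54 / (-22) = 4714 / 11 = 428.55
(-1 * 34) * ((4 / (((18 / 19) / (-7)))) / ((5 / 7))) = 63308 / 45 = 1406.84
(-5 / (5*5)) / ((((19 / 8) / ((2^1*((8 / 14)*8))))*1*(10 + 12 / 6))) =-128 / 1995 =-0.06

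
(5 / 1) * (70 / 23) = 15.22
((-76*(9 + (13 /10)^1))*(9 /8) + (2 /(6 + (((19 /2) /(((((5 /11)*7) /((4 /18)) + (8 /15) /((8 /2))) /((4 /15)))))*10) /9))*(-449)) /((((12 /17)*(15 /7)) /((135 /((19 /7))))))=-33723.70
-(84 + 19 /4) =-355 /4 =-88.75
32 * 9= 288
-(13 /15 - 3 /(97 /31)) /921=134 /1340055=0.00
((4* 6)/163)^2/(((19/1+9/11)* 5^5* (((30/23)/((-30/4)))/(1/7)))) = -18216/63350459375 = -0.00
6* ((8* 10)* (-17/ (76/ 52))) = -106080/ 19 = -5583.16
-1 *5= -5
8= 8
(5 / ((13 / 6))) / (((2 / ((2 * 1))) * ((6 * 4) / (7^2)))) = 4.71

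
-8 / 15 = -0.53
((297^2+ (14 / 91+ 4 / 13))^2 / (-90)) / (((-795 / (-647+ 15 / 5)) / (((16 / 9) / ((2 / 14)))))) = -5269245478569184 / 6045975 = -871529485.08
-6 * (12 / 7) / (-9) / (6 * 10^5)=1 / 525000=0.00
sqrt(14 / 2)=sqrt(7)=2.65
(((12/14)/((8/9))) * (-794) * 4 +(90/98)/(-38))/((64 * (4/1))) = -5702553/476672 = -11.96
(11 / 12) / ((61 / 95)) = 1.43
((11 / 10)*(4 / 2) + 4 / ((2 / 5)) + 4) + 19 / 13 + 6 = 1538 / 65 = 23.66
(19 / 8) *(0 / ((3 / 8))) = 0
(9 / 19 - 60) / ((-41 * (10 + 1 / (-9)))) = 10179 / 69331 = 0.15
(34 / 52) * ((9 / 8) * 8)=153 / 26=5.88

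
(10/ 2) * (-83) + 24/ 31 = -414.23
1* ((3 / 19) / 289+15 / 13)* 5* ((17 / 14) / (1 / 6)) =176580 / 4199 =42.05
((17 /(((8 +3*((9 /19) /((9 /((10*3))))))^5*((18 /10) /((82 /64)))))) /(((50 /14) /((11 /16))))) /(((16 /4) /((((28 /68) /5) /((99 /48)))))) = 4974482891 /71711791536844800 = 0.00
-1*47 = -47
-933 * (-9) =8397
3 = 3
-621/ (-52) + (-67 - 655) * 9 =-337275/ 52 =-6486.06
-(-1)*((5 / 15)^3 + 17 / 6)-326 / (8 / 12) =-26251 / 54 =-486.13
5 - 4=1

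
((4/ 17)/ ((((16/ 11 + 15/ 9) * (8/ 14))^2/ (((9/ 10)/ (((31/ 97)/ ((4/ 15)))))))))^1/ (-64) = -15528051/ 17891017600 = -0.00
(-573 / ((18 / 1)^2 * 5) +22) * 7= 81823 / 540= 151.52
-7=-7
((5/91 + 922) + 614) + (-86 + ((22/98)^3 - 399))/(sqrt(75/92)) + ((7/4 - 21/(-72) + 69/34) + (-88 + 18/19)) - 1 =1024339037/705432 - 38038956 * sqrt(69)/588245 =914.92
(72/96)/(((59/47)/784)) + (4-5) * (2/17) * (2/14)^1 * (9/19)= 62483934/133399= 468.40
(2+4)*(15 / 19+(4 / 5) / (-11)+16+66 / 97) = 10580778 / 101365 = 104.38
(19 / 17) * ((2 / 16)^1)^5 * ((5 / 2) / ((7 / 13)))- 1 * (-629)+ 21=5069210835 / 7798784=650.00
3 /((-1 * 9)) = -1 /3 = -0.33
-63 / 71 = -0.89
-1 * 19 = -19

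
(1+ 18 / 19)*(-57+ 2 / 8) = -8399 / 76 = -110.51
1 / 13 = 0.08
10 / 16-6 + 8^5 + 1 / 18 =2358913 / 72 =32762.68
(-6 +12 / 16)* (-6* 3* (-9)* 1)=-1701 / 2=-850.50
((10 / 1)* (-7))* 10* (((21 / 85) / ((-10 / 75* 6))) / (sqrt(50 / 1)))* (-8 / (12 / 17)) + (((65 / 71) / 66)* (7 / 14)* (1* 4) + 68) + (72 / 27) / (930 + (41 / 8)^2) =9755166061 / 143393943 - 245* sqrt(2) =-278.45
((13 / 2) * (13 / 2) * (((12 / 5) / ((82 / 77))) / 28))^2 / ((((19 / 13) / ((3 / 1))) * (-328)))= -1213014231 / 16761587200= -0.07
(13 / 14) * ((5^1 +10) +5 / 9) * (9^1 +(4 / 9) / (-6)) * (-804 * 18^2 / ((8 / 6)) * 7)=-176325240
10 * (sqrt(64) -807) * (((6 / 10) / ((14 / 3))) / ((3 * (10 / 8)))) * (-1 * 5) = 9588 / 7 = 1369.71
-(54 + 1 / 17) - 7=-1038 / 17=-61.06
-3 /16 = -0.19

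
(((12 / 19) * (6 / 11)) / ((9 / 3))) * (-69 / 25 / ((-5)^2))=-1656 / 130625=-0.01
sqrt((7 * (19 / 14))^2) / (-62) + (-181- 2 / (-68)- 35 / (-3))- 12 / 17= -1076111 / 6324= -170.16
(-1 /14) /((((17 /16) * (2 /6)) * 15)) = -8 /595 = -0.01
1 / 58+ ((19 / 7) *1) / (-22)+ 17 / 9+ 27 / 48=754121 / 321552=2.35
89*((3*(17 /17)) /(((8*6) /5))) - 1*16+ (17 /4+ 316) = 5313 /16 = 332.06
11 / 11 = 1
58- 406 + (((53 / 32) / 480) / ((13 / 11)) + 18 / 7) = -482822159 / 1397760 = -345.43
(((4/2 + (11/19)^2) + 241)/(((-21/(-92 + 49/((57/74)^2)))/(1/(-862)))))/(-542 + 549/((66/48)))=7388207464/8333417396115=0.00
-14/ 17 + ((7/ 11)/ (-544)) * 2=-2471/ 2992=-0.83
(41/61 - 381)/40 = -580/61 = -9.51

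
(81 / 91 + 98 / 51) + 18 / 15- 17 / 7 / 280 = 4.00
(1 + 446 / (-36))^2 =42025 / 324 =129.71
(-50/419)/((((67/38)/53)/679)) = -68375300/28073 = -2435.62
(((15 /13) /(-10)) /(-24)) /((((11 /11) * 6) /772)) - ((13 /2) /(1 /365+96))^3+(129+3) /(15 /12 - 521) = 51350631266559197 /140952689756165196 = 0.36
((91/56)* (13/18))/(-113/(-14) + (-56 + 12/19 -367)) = -22477/7934616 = -0.00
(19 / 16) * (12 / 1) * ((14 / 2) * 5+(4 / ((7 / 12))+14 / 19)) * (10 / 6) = 28325 / 28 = 1011.61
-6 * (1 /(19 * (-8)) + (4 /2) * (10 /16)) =-567 /76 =-7.46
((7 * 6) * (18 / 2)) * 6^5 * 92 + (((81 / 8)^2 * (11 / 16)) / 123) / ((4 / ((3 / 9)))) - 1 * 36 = 270418140.05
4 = 4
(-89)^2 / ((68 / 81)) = 641601 / 68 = 9435.31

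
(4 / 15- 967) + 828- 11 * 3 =-2576 / 15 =-171.73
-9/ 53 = -0.17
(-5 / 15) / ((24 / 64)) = -8 / 9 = -0.89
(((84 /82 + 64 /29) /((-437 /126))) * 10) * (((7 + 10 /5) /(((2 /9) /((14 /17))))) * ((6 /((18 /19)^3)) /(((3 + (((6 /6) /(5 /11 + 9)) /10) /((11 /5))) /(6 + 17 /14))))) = -17996566224 /3418375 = -5264.66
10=10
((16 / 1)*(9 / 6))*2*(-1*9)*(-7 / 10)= 1512 / 5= 302.40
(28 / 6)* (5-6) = -14 / 3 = -4.67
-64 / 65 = -0.98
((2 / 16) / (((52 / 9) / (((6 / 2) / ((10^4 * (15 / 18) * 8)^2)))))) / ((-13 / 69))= -16767 / 216320000000000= -0.00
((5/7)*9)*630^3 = 1607445000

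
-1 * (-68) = 68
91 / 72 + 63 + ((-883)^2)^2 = 43769875448539 / 72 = 607914936785.26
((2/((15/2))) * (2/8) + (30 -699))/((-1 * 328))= 5017/2460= 2.04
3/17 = 0.18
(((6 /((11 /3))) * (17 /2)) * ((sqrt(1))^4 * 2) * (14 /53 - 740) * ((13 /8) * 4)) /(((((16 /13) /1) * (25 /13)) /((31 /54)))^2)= -118908146764823 /15111360000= -7868.79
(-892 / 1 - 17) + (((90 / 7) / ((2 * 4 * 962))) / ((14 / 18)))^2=-32316637579911 / 35551856704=-909.00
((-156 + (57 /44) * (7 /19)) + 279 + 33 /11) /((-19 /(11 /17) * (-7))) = 795 /1292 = 0.62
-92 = -92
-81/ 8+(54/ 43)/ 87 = -100863/ 9976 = -10.11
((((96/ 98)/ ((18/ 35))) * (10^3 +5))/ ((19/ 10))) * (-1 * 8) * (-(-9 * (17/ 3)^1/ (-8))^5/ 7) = 2889586477125/ 238336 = 12124003.41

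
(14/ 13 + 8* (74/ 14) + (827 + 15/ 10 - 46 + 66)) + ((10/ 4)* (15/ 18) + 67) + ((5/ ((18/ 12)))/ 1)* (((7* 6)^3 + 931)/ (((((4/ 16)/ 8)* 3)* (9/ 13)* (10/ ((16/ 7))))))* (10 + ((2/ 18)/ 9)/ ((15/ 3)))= 8809598.59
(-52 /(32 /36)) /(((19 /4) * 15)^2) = -104 /9025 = -0.01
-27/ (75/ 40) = -72/ 5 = -14.40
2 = 2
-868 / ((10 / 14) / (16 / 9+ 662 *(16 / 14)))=-41469568 / 45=-921545.96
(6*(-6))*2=-72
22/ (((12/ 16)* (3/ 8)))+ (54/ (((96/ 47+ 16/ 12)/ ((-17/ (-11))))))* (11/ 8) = 113111/ 1008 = 112.21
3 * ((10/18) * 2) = 10/3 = 3.33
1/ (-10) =-1/ 10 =-0.10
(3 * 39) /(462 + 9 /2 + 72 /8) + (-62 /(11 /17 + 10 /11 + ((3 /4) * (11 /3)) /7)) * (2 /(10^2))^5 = 31093346511457 /126366601562500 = 0.25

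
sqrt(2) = 1.41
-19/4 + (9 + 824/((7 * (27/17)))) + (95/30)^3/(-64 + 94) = 3602713/45360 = 79.42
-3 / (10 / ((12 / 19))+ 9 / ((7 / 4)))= -126 / 881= -0.14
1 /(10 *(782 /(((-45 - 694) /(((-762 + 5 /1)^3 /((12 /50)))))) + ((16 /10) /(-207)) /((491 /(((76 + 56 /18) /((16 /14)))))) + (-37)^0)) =675987687 /12929373966971683768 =0.00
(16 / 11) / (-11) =-0.13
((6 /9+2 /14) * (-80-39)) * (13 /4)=-3757 /12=-313.08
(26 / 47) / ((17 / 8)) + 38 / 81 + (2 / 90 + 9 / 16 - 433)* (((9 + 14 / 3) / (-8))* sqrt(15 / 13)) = 47210 / 64719 + 12764899* sqrt(195) / 224640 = 794.23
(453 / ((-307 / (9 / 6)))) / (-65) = 1359 / 39910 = 0.03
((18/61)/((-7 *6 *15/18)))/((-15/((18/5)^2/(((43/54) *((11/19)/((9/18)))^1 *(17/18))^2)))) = 0.01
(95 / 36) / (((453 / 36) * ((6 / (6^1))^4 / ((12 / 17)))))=380 / 2567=0.15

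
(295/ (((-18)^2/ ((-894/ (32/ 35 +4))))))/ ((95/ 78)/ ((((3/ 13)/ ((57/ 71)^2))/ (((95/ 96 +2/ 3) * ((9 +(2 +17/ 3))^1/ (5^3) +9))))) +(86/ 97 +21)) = -6018035529800/ 2664766890333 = -2.26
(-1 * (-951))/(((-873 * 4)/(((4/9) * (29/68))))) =-9193/178092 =-0.05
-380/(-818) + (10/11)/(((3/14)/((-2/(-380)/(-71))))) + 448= 8165391448/18207453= 448.46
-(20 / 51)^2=-400 / 2601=-0.15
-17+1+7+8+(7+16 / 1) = 22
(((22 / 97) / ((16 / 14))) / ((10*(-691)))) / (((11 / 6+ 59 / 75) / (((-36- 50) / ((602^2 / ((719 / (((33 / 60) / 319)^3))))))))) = 964463005000 / 2642941637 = 364.92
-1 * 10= -10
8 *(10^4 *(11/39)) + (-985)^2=38718775/39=992789.10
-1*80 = -80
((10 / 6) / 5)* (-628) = -628 / 3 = -209.33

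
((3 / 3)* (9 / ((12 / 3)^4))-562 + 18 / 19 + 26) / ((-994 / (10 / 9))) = 13011625 / 21756672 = 0.60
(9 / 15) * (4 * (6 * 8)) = 115.20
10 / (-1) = -10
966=966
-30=-30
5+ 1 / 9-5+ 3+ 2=46 / 9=5.11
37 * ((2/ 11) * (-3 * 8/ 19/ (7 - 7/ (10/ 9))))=-12.14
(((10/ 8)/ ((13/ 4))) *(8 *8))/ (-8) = -40/ 13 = -3.08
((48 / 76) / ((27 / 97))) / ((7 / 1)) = 388 / 1197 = 0.32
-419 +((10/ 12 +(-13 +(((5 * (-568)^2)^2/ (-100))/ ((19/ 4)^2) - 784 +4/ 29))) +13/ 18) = -108666154585718/ 94221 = -1153311412.38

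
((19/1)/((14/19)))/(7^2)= 361/686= 0.53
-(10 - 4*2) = -2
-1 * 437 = -437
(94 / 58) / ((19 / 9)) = 423 / 551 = 0.77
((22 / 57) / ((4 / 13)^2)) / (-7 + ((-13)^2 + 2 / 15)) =0.03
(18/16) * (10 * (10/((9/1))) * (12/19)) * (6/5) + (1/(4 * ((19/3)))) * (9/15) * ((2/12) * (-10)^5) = -7320/19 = -385.26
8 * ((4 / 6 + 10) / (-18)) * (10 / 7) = -1280 / 189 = -6.77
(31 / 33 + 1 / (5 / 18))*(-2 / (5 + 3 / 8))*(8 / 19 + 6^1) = -1462048 / 134805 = -10.85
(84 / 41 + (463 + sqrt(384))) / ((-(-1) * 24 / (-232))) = -552943 / 123 - 232 * sqrt(6) / 3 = -4684.90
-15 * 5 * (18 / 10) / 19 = -135 / 19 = -7.11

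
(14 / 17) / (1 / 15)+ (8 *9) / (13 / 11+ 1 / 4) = 7454 / 119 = 62.64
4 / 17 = 0.24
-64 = -64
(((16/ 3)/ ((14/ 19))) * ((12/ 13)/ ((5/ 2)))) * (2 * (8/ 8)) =2432/ 455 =5.35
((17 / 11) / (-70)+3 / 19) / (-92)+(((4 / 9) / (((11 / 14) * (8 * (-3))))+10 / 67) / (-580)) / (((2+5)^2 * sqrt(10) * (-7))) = -0.00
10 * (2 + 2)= 40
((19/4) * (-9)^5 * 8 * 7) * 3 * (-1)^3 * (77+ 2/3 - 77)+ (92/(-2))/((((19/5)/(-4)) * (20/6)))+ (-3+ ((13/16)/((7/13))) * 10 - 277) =33424301943/1064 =31413817.62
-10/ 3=-3.33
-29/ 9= -3.22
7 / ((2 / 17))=119 / 2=59.50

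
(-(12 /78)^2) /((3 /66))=-88 /169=-0.52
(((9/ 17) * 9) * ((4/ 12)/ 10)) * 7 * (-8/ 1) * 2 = -1512/ 85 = -17.79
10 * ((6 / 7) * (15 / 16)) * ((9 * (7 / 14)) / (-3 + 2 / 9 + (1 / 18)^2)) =-164025 / 12586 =-13.03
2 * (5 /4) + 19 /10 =22 /5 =4.40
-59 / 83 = -0.71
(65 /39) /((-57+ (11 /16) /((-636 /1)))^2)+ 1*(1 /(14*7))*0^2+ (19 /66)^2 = 122210187433249 /1465575685334244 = 0.08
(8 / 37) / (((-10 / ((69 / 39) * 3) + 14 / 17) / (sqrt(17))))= -2346 * sqrt(17) / 11507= -0.84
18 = 18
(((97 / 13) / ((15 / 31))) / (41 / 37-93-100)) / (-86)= 111259 / 119067000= 0.00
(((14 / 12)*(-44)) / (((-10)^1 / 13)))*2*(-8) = -16016 / 15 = -1067.73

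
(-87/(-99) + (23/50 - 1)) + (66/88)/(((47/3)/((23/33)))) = 57721/155100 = 0.37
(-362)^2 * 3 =393132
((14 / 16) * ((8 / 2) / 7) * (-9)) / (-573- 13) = 9 / 1172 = 0.01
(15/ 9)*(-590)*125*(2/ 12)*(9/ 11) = -184375/ 11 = -16761.36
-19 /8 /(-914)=19 /7312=0.00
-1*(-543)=543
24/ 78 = 4/ 13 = 0.31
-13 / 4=-3.25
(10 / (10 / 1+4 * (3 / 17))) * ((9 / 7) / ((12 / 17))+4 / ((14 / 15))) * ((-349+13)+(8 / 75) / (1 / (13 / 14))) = -42720303 / 22295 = -1916.14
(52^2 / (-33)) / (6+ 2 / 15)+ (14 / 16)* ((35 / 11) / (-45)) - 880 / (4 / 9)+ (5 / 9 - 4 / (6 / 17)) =-36508495 / 18216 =-2004.20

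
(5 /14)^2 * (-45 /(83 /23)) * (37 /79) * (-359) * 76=6530254875 /321293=20324.92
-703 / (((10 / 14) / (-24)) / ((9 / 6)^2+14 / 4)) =679098 / 5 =135819.60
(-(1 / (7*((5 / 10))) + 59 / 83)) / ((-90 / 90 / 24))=13896 / 581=23.92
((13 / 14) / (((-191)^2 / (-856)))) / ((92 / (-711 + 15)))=968136 / 5873441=0.16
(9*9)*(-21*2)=-3402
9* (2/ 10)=9/ 5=1.80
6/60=0.10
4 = 4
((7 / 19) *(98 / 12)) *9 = 1029 / 38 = 27.08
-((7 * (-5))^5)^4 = -7609583501588058567047119140625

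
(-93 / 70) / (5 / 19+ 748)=-589 / 331730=-0.00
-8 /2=-4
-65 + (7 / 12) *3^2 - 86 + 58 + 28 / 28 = -347 / 4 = -86.75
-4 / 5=-0.80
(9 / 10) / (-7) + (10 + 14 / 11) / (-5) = -367 / 154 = -2.38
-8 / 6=-4 / 3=-1.33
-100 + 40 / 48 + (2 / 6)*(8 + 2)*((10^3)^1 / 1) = 19405 / 6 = 3234.17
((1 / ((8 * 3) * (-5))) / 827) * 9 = -3 / 33080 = -0.00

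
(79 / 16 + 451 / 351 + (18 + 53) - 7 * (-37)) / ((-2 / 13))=-1888225 / 864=-2185.45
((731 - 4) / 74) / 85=727 / 6290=0.12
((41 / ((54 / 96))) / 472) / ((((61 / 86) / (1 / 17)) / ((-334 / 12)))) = -588842 / 1651941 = -0.36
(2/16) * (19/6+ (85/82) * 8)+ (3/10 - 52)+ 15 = -347033/9840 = -35.27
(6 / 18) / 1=1 / 3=0.33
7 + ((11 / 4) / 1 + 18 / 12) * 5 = 28.25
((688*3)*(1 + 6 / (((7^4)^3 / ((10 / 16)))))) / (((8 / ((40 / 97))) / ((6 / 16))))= 107131562964765 / 2685209716994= 39.90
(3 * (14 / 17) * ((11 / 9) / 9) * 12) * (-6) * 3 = -1232 / 17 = -72.47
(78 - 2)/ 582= 38/ 291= 0.13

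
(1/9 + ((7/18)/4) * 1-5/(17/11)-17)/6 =-8171/2448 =-3.34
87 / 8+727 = 5903 / 8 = 737.88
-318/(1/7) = -2226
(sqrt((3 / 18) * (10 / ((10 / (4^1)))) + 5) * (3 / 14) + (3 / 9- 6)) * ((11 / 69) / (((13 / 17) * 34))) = -187 / 5382 + 11 * sqrt(51) / 25116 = -0.03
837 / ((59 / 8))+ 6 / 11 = 74010 / 649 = 114.04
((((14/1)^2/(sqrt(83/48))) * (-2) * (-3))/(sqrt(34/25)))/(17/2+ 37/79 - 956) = -0.81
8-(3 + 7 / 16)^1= 73 / 16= 4.56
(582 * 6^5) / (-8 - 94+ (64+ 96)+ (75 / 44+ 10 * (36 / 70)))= 1393894656 / 19973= 69788.95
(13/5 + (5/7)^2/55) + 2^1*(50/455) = 99116/35035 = 2.83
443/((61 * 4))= 443/244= 1.82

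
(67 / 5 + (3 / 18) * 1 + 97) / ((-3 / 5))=-3317 / 18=-184.28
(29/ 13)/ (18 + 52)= 29/ 910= 0.03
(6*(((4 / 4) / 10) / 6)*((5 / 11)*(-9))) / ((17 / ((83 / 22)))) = -747 / 8228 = -0.09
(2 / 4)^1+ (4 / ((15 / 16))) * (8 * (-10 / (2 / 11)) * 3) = -5631.50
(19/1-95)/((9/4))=-33.78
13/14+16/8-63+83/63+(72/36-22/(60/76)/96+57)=-223/5040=-0.04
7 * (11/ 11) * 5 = 35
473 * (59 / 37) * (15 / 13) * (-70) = -29302350 / 481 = -60919.65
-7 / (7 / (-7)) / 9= 7 / 9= 0.78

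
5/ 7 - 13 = -86/ 7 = -12.29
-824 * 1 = -824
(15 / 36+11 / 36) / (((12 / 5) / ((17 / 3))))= 1105 / 648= 1.71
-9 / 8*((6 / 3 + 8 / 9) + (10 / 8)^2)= -641 / 128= -5.01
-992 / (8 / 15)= -1860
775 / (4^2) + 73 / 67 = 53093 / 1072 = 49.53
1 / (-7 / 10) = -10 / 7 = -1.43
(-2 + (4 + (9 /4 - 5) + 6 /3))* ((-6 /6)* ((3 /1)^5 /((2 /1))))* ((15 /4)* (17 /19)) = -309825 /608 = -509.58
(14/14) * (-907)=-907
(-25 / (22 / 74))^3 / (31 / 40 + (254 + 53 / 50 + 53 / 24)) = -237435937500 / 103036703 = -2304.38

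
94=94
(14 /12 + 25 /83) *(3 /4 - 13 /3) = -31433 /5976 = -5.26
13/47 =0.28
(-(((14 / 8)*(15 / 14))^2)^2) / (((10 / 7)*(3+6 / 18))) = -2.60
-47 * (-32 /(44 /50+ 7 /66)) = 2481600 /1627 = 1525.26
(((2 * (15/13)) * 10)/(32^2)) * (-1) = -75/3328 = -0.02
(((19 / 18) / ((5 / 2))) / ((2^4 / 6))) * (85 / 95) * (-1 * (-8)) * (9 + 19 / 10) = 1853 / 150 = 12.35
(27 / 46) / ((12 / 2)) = 9 / 92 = 0.10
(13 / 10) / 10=13 / 100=0.13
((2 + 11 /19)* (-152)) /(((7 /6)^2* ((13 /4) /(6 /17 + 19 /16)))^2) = -113763528 /2393209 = -47.54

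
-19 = -19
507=507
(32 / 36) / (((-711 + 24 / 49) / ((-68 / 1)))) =26656 / 313335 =0.09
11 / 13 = 0.85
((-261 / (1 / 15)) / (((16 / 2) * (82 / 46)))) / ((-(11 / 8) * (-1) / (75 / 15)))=-450225 / 451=-998.28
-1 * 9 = -9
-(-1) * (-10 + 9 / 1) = -1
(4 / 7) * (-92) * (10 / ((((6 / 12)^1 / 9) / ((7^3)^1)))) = -3245760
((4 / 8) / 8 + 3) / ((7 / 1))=7 / 16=0.44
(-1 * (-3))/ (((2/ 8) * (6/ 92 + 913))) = 0.01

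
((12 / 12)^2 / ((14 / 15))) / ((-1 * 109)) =-15 / 1526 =-0.01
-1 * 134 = -134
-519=-519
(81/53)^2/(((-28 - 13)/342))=-2243862/115169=-19.48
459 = 459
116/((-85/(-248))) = 28768/85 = 338.45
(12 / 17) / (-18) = -2 / 51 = -0.04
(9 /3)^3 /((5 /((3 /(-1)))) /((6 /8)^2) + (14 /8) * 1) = -2916 /131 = -22.26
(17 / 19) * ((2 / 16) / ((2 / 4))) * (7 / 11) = 119 / 836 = 0.14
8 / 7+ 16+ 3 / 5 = 621 / 35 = 17.74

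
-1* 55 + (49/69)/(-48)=-182209/3312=-55.01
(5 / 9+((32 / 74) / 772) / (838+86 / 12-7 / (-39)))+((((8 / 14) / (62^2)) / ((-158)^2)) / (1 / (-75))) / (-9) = 4251198961442303 / 7652148320216988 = 0.56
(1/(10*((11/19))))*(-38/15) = -361/825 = -0.44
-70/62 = -35/31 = -1.13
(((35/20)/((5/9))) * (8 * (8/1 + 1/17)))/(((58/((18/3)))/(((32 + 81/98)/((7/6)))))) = 71398098/120785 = 591.12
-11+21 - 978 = -968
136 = 136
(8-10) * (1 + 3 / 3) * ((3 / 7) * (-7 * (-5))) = -60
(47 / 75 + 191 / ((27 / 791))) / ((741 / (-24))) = -30219584 / 166725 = -181.25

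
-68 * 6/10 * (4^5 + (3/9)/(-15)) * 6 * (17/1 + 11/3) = -388538128/75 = -5180508.37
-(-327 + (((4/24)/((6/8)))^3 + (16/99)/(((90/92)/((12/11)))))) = 144137387/441045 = 326.81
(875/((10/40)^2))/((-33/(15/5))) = -14000/11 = -1272.73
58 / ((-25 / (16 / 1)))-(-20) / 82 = -37798 / 1025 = -36.88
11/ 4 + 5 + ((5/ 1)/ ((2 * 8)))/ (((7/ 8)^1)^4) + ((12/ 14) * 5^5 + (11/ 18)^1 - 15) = 230997241/ 86436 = 2672.47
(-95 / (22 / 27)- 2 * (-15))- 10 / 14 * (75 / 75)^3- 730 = -125865 / 154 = -817.31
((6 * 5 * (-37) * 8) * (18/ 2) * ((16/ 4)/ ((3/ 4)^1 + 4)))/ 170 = -127872/ 323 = -395.89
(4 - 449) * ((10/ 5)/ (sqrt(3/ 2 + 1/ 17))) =-890 * sqrt(1802)/ 53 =-712.84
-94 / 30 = -47 / 15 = -3.13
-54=-54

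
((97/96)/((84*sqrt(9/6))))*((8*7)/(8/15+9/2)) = 485*sqrt(6)/10872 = 0.11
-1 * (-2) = 2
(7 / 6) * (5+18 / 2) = 49 / 3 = 16.33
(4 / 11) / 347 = 4 / 3817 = 0.00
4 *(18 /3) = 24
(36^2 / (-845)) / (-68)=324 / 14365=0.02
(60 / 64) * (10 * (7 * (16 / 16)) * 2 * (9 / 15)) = 315 / 4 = 78.75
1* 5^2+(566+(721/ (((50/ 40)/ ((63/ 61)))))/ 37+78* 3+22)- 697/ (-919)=8959005598/ 10370915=863.86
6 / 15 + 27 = 137 / 5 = 27.40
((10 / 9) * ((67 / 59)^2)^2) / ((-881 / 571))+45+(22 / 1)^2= 50710492889291 / 96078555369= 527.80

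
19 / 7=2.71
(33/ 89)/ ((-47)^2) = 33/ 196601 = 0.00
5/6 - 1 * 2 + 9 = 47/6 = 7.83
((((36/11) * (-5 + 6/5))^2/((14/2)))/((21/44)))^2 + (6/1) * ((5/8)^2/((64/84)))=199523829091743/92966720000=2146.19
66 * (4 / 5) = 264 / 5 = 52.80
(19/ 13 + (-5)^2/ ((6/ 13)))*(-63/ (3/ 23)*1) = -698579/ 26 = -26868.42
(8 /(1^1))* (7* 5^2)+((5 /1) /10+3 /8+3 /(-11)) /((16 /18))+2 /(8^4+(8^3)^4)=529396089846699 /377957144576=1400.68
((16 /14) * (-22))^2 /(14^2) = 7744 /2401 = 3.23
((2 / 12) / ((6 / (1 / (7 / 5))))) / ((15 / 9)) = 1 / 84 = 0.01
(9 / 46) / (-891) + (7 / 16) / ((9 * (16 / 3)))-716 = -417359807 / 582912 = -715.99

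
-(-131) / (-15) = -131 / 15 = -8.73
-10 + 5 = -5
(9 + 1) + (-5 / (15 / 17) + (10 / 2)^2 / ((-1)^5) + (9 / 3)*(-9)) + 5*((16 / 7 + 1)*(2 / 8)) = -43.56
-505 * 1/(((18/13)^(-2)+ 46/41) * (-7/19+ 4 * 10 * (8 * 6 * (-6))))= 127459980/4778959871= 0.03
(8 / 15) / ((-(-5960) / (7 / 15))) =7 / 167625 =0.00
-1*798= -798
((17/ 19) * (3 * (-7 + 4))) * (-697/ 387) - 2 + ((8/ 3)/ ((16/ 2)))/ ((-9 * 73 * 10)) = 201336833/ 16103070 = 12.50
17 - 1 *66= -49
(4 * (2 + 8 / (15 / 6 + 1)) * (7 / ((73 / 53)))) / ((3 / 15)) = 435.62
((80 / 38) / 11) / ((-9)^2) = 40 / 16929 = 0.00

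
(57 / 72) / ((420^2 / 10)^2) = 19 / 7468070400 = 0.00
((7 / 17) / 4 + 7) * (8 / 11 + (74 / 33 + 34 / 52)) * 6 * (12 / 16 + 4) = 733.53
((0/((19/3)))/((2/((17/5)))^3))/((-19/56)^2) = 0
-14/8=-7/4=-1.75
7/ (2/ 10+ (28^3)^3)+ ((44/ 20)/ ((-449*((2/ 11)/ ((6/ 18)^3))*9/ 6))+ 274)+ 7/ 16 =14077799644554548514673/ 51297048609267043440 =274.44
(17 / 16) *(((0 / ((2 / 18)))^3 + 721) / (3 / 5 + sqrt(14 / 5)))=-183855 / 976 + 61285 *sqrt(70) / 976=336.98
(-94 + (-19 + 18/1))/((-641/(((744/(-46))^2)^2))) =10142.06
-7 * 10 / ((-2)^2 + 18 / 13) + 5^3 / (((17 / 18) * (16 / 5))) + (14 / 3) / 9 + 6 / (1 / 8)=282299 / 3672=76.88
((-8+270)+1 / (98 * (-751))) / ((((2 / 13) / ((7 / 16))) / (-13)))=-3258772075 / 336448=-9685.81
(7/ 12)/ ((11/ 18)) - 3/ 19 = 333/ 418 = 0.80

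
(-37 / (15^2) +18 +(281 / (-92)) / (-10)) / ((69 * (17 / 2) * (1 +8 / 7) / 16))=21029036 / 91054125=0.23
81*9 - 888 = -159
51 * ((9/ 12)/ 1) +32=281/ 4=70.25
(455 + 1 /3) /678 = 0.67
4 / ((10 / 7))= 14 / 5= 2.80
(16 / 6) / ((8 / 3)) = 1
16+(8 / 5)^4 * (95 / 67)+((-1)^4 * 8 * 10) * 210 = 140911824 / 8375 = 16825.29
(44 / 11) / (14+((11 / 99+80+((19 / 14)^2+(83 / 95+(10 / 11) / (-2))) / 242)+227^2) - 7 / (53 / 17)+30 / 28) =94572767520 / 1220507588671981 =0.00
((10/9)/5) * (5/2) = 5/9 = 0.56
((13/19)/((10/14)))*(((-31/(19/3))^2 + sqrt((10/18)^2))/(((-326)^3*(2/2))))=-3623893/5346826861140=-0.00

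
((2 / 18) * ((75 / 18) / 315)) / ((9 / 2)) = 0.00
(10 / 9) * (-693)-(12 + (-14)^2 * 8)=-2350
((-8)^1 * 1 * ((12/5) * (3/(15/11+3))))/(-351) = 22/585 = 0.04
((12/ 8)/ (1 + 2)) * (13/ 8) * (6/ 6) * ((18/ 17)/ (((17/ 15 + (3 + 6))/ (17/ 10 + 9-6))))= 16497/ 41344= 0.40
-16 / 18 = -8 / 9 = -0.89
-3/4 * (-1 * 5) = 15/4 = 3.75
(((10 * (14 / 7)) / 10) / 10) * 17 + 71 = 372 / 5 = 74.40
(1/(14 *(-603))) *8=-4/4221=-0.00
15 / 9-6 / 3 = -1 / 3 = -0.33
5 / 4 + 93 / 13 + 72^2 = 270005 / 52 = 5192.40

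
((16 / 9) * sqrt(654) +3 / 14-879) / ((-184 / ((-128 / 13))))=-98424 / 2093 +256 * sqrt(654) / 2691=-44.59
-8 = -8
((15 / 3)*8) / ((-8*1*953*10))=-1 / 1906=-0.00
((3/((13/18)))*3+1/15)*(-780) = -9772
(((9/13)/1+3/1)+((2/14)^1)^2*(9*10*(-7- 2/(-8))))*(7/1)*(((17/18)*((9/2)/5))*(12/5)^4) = -488713824/284375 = -1718.55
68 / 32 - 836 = -6671 / 8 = -833.88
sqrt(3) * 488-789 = -789 + 488 * sqrt(3) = 56.24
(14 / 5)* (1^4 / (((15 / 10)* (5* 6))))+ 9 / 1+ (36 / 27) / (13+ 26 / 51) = 1420171 / 155025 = 9.16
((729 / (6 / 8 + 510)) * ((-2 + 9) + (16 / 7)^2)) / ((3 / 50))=290.80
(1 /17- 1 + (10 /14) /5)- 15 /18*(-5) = 2405 /714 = 3.37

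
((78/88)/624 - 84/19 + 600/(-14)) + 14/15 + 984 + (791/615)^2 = 33264718613237/35413963200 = 939.31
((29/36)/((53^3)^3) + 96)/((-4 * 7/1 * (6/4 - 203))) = 367870418492521667/21620051053487575416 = 0.02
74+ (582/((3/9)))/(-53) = 2176/53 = 41.06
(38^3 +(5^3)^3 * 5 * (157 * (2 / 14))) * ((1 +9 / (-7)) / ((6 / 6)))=-3067174458 / 49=-62595397.10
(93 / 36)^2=6.67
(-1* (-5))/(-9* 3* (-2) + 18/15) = 0.09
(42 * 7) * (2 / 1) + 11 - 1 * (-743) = 1342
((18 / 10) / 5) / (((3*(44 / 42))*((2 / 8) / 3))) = 378 / 275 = 1.37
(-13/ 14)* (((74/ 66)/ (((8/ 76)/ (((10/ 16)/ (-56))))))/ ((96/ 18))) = 45695/ 2207744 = 0.02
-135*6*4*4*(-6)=77760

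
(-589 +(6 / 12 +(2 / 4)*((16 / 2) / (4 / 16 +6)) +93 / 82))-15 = -616769 / 1025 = -601.73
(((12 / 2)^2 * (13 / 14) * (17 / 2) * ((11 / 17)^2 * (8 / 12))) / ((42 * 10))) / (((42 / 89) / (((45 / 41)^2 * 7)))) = 18899595 / 5601092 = 3.37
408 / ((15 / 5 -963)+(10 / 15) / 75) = -45900 / 107999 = -0.43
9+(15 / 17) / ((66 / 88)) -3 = 122 / 17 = 7.18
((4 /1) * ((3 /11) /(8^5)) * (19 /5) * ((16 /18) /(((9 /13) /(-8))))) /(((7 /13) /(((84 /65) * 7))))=-1729 /79200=-0.02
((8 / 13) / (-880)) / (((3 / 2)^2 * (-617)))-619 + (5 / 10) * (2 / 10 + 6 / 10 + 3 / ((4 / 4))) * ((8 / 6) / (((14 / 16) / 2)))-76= -19155038317 / 27792765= -689.21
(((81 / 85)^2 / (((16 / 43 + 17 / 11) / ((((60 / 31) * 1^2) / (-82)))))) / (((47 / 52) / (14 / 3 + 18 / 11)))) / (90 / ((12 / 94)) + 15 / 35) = -7120032192 / 64434487393865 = -0.00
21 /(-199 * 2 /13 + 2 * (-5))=-91 /176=-0.52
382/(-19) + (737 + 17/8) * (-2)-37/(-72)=-2049047/1368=-1497.84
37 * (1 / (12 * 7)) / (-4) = -37 / 336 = -0.11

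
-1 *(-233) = 233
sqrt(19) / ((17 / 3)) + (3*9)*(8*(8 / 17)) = 3*sqrt(19) / 17 + 1728 / 17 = 102.42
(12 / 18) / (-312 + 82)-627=-216316 / 345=-627.00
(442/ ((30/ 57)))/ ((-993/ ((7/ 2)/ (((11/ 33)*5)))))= -29393/ 16550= -1.78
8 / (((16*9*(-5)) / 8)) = -4 / 45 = -0.09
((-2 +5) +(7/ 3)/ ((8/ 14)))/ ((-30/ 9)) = -17/ 8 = -2.12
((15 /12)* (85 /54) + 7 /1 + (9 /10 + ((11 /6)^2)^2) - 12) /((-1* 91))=-59387 /589680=-0.10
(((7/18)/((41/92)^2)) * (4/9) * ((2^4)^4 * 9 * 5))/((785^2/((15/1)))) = 7765753856/124304907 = 62.47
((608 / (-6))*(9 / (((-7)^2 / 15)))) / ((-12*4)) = 285 / 49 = 5.82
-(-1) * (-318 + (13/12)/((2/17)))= -7411/24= -308.79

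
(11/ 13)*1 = 11/ 13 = 0.85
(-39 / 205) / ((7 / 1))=-0.03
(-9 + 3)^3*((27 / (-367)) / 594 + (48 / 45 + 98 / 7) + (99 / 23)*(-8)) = 1942229268 / 464255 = 4183.54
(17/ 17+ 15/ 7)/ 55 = 2/ 35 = 0.06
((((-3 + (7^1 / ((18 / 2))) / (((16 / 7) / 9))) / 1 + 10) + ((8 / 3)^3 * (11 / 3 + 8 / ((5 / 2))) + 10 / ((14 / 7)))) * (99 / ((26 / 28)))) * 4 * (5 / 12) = 72486337 / 2808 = 25814.22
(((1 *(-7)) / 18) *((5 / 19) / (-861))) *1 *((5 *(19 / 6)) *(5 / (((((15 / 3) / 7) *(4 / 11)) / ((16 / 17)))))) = 1925 / 56457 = 0.03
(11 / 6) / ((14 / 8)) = 22 / 21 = 1.05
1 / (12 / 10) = 0.83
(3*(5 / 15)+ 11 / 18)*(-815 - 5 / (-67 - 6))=-1312.95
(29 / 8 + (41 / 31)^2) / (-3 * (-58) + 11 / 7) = 0.03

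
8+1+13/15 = 148/15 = 9.87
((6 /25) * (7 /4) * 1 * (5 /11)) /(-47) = -0.00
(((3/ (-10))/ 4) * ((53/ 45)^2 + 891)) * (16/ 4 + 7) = -4969481/ 6750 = -736.22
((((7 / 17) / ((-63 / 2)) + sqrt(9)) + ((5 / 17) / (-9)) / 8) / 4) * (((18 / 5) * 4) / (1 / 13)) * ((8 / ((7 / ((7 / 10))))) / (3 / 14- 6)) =-221494 / 11475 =-19.30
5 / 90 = 1 / 18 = 0.06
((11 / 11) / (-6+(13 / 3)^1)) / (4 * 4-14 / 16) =-24 / 605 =-0.04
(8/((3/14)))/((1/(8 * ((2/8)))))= 224/3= 74.67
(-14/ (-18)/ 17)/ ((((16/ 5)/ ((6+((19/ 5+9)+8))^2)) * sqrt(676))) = 31423/ 79560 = 0.39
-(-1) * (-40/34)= -20/17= -1.18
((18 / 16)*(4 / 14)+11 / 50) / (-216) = -0.00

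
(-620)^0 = 1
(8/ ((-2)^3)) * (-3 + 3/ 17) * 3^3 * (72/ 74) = 46656/ 629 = 74.17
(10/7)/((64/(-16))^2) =5/56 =0.09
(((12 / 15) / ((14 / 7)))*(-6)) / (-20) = 0.12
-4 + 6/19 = -70/19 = -3.68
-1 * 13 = -13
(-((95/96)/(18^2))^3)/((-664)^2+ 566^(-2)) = -68666306375/1062570512340131847340032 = -0.00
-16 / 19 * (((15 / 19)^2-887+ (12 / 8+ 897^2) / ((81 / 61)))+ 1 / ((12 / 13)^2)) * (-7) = 660517894253 / 185193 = 3566646.12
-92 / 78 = -46 / 39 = -1.18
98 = 98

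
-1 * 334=-334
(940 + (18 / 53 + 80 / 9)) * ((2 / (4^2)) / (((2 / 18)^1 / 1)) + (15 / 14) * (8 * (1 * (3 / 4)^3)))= 4500.36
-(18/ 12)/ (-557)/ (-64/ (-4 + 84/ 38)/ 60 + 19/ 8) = 3060/ 3375977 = 0.00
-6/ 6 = -1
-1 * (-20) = 20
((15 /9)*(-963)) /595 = -321 /119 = -2.70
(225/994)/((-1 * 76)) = -225/75544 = -0.00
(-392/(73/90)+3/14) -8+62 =-438513/1022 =-429.07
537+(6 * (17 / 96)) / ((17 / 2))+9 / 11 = 47339 / 88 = 537.94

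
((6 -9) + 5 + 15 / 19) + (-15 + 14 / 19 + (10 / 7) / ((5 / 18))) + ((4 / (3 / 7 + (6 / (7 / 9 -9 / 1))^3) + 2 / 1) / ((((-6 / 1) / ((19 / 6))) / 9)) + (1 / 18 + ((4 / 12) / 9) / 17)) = -8331694453 / 16971066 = -490.94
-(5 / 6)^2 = -25 / 36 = -0.69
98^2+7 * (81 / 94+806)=1433691 / 94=15252.03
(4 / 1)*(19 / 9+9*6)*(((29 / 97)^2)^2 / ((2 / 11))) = 9.86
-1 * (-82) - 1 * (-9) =91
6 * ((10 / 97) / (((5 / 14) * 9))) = 56 / 291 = 0.19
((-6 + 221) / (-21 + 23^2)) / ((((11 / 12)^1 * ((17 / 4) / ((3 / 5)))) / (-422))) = -653256 / 23749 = -27.51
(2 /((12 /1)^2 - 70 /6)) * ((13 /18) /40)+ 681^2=22093574053 /47640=463761.00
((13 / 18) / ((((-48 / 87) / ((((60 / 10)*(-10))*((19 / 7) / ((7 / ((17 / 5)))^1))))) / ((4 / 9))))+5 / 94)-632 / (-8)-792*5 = -238459535 / 62181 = -3834.93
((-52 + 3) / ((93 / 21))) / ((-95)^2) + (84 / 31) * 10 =7580657 / 279775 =27.10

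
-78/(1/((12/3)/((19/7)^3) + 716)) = -383168448/6859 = -55863.60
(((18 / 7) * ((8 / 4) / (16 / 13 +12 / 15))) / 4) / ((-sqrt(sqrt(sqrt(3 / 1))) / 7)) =-3.86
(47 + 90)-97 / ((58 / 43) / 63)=-254827 / 58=-4393.57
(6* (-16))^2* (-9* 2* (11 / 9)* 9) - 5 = -1824773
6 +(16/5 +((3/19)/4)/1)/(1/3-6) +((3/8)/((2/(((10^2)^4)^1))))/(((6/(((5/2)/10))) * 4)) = 1261753817/6460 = 195317.93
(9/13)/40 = 9/520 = 0.02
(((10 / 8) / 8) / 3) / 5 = 1 / 96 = 0.01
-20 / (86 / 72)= -720 / 43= -16.74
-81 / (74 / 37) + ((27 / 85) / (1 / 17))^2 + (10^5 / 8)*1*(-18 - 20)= -23750567 / 50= -475011.34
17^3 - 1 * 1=4912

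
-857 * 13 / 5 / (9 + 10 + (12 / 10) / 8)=-44564 / 383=-116.36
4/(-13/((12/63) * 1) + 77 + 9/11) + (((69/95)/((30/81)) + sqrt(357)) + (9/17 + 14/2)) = 67369491/6799150 + sqrt(357) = 28.80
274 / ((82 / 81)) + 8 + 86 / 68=390213 / 1394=279.92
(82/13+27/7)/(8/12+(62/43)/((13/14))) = 119325/26054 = 4.58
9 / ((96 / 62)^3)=29791 / 12288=2.42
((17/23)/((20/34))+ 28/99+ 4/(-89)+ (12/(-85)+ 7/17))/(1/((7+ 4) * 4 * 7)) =851281774/1565955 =543.62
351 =351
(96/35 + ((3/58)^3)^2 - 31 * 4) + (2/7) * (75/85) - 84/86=-118808734816688311/973987498738240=-121.98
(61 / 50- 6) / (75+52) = -239 / 6350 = -0.04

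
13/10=1.30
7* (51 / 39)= 119 / 13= 9.15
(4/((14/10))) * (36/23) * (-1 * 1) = -720/161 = -4.47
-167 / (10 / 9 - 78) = 1503 / 692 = 2.17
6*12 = 72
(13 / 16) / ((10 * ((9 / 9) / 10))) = 13 / 16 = 0.81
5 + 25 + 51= 81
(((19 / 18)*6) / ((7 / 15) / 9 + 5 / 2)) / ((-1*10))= -171 / 689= -0.25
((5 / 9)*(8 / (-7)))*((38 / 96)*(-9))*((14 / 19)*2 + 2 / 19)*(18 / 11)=450 / 77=5.84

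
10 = 10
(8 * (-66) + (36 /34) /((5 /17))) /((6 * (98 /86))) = -18791 /245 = -76.70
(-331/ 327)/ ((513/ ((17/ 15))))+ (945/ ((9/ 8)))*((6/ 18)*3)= 2113656973/ 2516265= 840.00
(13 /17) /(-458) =-13 /7786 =-0.00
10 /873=0.01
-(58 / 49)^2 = -1.40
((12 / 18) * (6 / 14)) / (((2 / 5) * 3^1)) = 5 / 21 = 0.24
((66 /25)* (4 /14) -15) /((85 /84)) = -29916 /2125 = -14.08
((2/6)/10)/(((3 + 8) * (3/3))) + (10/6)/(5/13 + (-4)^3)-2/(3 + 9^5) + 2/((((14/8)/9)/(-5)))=-34549611884/671495055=-51.45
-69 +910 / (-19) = -2221 / 19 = -116.89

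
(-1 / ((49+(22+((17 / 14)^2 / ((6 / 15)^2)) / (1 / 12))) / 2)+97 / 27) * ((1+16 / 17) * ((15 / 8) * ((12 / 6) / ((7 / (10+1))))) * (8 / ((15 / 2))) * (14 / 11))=302873384 / 5445423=55.62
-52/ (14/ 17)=-442/ 7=-63.14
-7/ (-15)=7/ 15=0.47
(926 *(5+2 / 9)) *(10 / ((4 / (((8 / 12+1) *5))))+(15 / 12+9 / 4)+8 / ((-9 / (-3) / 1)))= 130566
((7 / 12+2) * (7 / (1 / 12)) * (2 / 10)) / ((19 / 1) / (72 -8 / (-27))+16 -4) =423584 / 119685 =3.54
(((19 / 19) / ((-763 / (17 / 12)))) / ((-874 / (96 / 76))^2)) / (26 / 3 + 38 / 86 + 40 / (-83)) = -2184228 / 4858498224671455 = -0.00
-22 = -22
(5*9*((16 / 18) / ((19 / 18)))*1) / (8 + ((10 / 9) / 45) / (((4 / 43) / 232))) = 14580 / 26771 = 0.54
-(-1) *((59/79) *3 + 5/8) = 1811/632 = 2.87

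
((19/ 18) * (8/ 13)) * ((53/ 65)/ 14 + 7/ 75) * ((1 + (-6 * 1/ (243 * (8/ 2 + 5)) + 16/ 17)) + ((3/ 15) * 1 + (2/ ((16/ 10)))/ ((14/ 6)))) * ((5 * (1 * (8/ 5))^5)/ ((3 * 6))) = 1494148770930688/ 1948298688984375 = 0.77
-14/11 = -1.27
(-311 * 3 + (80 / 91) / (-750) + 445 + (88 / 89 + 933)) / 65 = 270904013 / 39482625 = 6.86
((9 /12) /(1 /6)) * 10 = 45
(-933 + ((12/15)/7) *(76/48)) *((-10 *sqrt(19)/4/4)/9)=48973 *sqrt(19)/756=282.37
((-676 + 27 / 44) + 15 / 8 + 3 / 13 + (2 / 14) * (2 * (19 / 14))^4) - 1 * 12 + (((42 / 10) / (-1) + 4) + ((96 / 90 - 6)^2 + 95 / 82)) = -115686738002107 / 177370993800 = -652.23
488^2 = 238144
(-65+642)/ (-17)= -577/ 17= -33.94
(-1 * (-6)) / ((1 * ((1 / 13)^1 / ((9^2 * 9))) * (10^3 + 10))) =28431 / 505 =56.30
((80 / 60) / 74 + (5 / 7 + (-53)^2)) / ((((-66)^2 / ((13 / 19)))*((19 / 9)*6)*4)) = 14190553 / 1629126576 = 0.01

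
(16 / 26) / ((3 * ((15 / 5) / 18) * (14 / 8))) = 64 / 91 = 0.70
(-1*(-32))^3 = 32768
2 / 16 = 1 / 8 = 0.12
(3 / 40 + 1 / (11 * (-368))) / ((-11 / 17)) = -25721 / 222640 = -0.12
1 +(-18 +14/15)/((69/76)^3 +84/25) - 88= -12329520329/135260127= -91.15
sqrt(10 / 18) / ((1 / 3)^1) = sqrt(5) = 2.24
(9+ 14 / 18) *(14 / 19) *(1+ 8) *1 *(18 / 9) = 2464 / 19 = 129.68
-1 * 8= -8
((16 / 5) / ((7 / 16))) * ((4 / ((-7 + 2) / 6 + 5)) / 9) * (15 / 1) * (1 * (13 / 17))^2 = 6.84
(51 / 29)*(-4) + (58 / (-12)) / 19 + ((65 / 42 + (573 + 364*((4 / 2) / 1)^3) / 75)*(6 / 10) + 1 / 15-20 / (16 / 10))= 5256919 / 578550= 9.09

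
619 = 619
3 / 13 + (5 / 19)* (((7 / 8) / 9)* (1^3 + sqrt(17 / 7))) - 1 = -13225 / 17784 + 5* sqrt(119) / 1368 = -0.70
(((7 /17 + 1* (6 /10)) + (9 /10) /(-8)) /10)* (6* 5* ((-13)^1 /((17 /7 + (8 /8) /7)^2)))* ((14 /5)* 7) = -38173499 /367200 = -103.96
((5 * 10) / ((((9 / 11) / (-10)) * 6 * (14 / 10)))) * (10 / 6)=-68750 / 567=-121.25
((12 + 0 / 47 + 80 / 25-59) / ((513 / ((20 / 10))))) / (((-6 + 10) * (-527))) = 73 / 901170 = 0.00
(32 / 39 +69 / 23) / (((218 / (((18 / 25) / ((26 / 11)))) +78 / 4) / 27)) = 265518 / 1892293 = 0.14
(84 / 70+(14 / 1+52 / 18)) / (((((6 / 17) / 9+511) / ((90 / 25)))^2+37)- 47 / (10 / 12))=76219704 / 84828251897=0.00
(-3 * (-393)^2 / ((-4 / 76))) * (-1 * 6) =-52821558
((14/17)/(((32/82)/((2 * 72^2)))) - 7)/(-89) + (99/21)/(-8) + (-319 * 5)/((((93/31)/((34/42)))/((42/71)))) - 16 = -9329411365/18047064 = -516.95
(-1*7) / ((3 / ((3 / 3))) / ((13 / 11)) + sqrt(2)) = -1.77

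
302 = 302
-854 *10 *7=-59780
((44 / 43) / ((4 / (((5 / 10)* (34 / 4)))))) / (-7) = -0.16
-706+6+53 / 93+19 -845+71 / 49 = -6944782 / 4557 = -1523.98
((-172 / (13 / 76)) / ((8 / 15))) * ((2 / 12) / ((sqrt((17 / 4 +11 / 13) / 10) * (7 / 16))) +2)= -49020 / 13 - 130720 * sqrt(1378) / 4823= -4776.89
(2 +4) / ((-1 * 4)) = -3 / 2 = -1.50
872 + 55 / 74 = 64583 / 74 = 872.74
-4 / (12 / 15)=-5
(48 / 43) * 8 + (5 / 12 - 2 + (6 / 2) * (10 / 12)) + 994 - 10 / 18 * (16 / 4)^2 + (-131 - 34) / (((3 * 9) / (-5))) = 529165 / 516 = 1025.51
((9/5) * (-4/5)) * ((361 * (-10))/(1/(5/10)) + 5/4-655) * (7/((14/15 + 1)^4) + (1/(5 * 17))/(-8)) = 4253459429457/2404755400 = 1768.77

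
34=34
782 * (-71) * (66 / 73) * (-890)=3261362280 / 73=44676195.62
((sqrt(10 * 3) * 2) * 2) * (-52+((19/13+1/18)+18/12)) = -22924 * sqrt(30)/117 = -1073.16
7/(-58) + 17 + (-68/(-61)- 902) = -3127613/3538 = -884.01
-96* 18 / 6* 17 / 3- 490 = -2122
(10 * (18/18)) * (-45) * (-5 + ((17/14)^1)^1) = 11925/7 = 1703.57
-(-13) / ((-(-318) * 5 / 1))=13 / 1590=0.01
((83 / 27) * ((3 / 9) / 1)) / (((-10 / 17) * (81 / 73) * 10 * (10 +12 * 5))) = -103003 / 45927000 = -0.00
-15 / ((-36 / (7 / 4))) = 35 / 48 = 0.73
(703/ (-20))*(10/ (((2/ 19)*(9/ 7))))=-2597.19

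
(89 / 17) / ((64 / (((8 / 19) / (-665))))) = -89 / 1718360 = -0.00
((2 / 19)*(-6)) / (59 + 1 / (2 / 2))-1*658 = -62511 / 95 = -658.01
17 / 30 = 0.57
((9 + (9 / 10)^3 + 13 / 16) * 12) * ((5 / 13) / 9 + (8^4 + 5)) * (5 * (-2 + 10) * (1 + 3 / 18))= 70812610582 / 2925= 24209439.52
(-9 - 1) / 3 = -10 / 3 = -3.33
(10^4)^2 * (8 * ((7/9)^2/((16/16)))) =39200000000/81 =483950617.28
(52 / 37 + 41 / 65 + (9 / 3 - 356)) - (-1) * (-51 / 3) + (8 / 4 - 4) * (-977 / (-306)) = -137747494 / 367965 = -374.35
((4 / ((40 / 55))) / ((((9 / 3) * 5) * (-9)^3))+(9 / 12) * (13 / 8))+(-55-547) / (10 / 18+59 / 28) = -52798223761 / 234796320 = -224.87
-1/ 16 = -0.06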